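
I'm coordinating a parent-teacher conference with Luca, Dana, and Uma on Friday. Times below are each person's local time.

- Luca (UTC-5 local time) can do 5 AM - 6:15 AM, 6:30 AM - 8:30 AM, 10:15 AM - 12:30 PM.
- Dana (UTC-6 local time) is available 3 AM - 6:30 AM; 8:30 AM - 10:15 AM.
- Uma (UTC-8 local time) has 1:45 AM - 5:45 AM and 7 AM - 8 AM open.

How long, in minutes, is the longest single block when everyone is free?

75

Luca in UTC: 10:00-11:15, 11:30-13:30, 15:15-17:30 (add 5h to convert from UTC-5).
Dana in UTC: 09:00-12:30, 14:30-16:15 (add 6h to convert from UTC-6).
Uma in UTC: 09:45-13:45, 15:00-16:00 (add 8h to convert from UTC-8).
Luca ∩ Dana: 10:00-11:15, 11:30-12:30, 15:15-16:15.
Luca ∩ Dana ∩ Uma: 10:00-11:15, 11:30-12:30, 15:15-16:00.
The longest is 10:00-11:15 at 75 minutes.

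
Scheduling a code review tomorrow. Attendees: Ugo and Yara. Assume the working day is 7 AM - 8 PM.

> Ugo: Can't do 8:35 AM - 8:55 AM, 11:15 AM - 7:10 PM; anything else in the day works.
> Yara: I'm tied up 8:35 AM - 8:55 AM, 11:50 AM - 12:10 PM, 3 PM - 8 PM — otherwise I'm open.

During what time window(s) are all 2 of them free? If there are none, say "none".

Ugo free: 07:00-08:35, 08:55-11:15, 19:10-20:00 (invert busy blocks within the working day).
Yara free: 07:00-08:35, 08:55-11:50, 12:10-15:00 (invert busy blocks within the working day).
Ugo ∩ Yara: 07:00-08:35, 08:55-11:15.

07:00-08:35, 08:55-11:15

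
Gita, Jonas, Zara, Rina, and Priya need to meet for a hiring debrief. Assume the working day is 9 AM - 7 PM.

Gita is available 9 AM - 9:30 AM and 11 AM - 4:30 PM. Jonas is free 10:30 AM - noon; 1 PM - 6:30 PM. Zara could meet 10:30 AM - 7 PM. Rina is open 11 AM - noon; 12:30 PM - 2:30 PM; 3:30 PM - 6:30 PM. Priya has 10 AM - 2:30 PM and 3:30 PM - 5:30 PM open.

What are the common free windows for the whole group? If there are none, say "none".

Gita ∩ Jonas: 11:00-12:00, 13:00-16:30.
Gita ∩ Jonas ∩ Zara: 11:00-12:00, 13:00-16:30.
Gita ∩ Jonas ∩ Zara ∩ Rina: 11:00-12:00, 13:00-14:30, 15:30-16:30.
Gita ∩ Jonas ∩ Zara ∩ Rina ∩ Priya: 11:00-12:00, 13:00-14:30, 15:30-16:30.

11:00-12:00, 13:00-14:30, 15:30-16:30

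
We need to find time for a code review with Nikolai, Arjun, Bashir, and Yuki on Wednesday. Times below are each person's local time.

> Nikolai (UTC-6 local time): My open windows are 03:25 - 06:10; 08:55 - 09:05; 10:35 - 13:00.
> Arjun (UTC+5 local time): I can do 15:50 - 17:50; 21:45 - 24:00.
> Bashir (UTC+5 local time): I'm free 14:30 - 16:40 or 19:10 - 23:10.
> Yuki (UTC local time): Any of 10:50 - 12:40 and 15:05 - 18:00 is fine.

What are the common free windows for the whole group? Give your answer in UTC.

Nikolai in UTC: 09:25-12:10, 14:55-15:05, 16:35-19:00 (add 6h to convert from UTC-6).
Arjun in UTC: 10:50-12:50, 16:45-19:00 (subtract 5h to convert from UTC+5).
Bashir in UTC: 09:30-11:40, 14:10-18:10 (subtract 5h to convert from UTC+5).
Yuki in UTC: 10:50-12:40, 15:05-18:00.
Nikolai ∩ Arjun: 10:50-12:10, 16:45-19:00.
Nikolai ∩ Arjun ∩ Bashir: 10:50-11:40, 16:45-18:10.
Nikolai ∩ Arjun ∩ Bashir ∩ Yuki: 10:50-11:40, 16:45-18:00.

10:50-11:40, 16:45-18:00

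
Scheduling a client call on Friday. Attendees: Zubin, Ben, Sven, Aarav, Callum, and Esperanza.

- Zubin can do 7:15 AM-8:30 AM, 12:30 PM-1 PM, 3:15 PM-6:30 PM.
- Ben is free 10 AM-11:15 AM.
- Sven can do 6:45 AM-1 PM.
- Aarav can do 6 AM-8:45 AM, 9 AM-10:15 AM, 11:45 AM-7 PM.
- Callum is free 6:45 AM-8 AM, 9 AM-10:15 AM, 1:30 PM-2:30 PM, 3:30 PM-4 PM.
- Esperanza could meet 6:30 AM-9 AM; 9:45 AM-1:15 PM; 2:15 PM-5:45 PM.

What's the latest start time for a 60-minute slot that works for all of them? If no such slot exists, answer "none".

Zubin ∩ Ben: ∅.
Zubin ∩ Ben ∩ Sven: ∅.
Zubin ∩ Ben ∩ Sven ∩ Aarav: ∅.
Zubin ∩ Ben ∩ Sven ∩ Aarav ∩ Callum: ∅.
Zubin ∩ Ben ∩ Sven ∩ Aarav ∩ Callum ∩ Esperanza: ∅.
There is no time when everyone is free.
No common window is at least 60 minutes long.

none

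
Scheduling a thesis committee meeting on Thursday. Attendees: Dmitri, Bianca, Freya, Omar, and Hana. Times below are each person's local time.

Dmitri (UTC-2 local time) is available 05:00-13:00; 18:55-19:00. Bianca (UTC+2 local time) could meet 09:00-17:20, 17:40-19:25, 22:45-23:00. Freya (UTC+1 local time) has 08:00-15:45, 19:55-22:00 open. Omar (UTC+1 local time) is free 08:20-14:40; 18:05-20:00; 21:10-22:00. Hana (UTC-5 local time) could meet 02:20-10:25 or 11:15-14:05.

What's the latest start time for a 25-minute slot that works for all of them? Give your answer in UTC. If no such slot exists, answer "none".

Dmitri in UTC: 07:00-15:00, 20:55-21:00 (add 2h to convert from UTC-2).
Bianca in UTC: 07:00-15:20, 15:40-17:25, 20:45-21:00 (subtract 2h to convert from UTC+2).
Freya in UTC: 07:00-14:45, 18:55-21:00 (subtract 1h to convert from UTC+1).
Omar in UTC: 07:20-13:40, 17:05-19:00, 20:10-21:00 (subtract 1h to convert from UTC+1).
Hana in UTC: 07:20-15:25, 16:15-19:05 (add 5h to convert from UTC-5).
Dmitri ∩ Bianca: 07:00-15:00, 20:55-21:00.
Dmitri ∩ Bianca ∩ Freya: 07:00-14:45, 20:55-21:00.
Dmitri ∩ Bianca ∩ Freya ∩ Omar: 07:20-13:40, 20:55-21:00.
Dmitri ∩ Bianca ∩ Freya ∩ Omar ∩ Hana: 07:20-13:40.
The last common window of at least 25 minutes is 07:20-13:40; a 25-minute meeting can start as late as 13:15 and still end by 13:40.

13:15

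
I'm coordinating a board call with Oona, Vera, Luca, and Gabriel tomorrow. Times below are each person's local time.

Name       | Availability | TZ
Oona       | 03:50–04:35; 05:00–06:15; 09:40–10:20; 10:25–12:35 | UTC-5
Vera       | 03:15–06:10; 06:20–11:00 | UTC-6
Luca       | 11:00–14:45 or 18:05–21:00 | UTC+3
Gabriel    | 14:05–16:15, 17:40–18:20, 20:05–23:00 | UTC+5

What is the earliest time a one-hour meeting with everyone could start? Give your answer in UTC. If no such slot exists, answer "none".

10:00

Oona in UTC: 08:50-09:35, 10:00-11:15, 14:40-15:20, 15:25-17:35 (add 5h to convert from UTC-5).
Vera in UTC: 09:15-12:10, 12:20-17:00 (add 6h to convert from UTC-6).
Luca in UTC: 08:00-11:45, 15:05-18:00 (subtract 3h to convert from UTC+3).
Gabriel in UTC: 09:05-11:15, 12:40-13:20, 15:05-18:00 (subtract 5h to convert from UTC+5).
Oona ∩ Vera: 09:15-09:35, 10:00-11:15, 14:40-15:20, 15:25-17:00.
Oona ∩ Vera ∩ Luca: 09:15-09:35, 10:00-11:15, 15:05-15:20, 15:25-17:00.
Oona ∩ Vera ∩ Luca ∩ Gabriel: 09:15-09:35, 10:00-11:15, 15:05-15:20, 15:25-17:00.
The first common window of at least 60 minutes is 10:00-11:15, so the earliest start is 10:00.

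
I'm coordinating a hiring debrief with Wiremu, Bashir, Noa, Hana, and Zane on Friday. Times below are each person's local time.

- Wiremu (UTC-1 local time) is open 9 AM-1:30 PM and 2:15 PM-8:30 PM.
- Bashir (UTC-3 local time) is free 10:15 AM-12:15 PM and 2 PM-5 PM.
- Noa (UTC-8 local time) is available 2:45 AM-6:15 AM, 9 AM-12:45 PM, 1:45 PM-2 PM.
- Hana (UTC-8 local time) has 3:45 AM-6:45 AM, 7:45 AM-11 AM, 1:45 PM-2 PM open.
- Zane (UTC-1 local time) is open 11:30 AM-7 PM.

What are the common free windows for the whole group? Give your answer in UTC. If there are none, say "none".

Wiremu in UTC: 10:00-14:30, 15:15-21:30 (add 1h to convert from UTC-1).
Bashir in UTC: 13:15-15:15, 17:00-20:00 (add 3h to convert from UTC-3).
Noa in UTC: 10:45-14:15, 17:00-20:45, 21:45-22:00 (add 8h to convert from UTC-8).
Hana in UTC: 11:45-14:45, 15:45-19:00, 21:45-22:00 (add 8h to convert from UTC-8).
Zane in UTC: 12:30-20:00 (add 1h to convert from UTC-1).
Wiremu ∩ Bashir: 13:15-14:30, 17:00-20:00.
Wiremu ∩ Bashir ∩ Noa: 13:15-14:15, 17:00-20:00.
Wiremu ∩ Bashir ∩ Noa ∩ Hana: 13:15-14:15, 17:00-19:00.
Wiremu ∩ Bashir ∩ Noa ∩ Hana ∩ Zane: 13:15-14:15, 17:00-19:00.

13:15-14:15, 17:00-19:00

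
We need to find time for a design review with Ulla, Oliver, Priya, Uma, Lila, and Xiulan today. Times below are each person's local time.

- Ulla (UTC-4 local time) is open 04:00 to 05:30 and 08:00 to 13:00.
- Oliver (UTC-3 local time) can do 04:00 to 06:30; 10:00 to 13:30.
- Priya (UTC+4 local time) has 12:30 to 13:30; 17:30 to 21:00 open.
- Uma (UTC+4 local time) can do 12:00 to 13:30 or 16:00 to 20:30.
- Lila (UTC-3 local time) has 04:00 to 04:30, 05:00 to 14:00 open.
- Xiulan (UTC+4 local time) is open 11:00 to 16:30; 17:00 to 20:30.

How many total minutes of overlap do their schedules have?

Ulla in UTC: 08:00-09:30, 12:00-17:00 (add 4h to convert from UTC-4).
Oliver in UTC: 07:00-09:30, 13:00-16:30 (add 3h to convert from UTC-3).
Priya in UTC: 08:30-09:30, 13:30-17:00 (subtract 4h to convert from UTC+4).
Uma in UTC: 08:00-09:30, 12:00-16:30 (subtract 4h to convert from UTC+4).
Lila in UTC: 07:00-07:30, 08:00-17:00 (add 3h to convert from UTC-3).
Xiulan in UTC: 07:00-12:30, 13:00-16:30 (subtract 4h to convert from UTC+4).
Ulla ∩ Oliver: 08:00-09:30, 13:00-16:30.
Ulla ∩ Oliver ∩ Priya: 08:30-09:30, 13:30-16:30.
Ulla ∩ Oliver ∩ Priya ∩ Uma: 08:30-09:30, 13:30-16:30.
Ulla ∩ Oliver ∩ Priya ∩ Uma ∩ Lila: 08:30-09:30, 13:30-16:30.
Ulla ∩ Oliver ∩ Priya ∩ Uma ∩ Lila ∩ Xiulan: 08:30-09:30, 13:30-16:30.
So the common availability across everyone is 08:30-09:30, 13:30-16:30.
Summing the common windows: 60 + 180 = 240 minutes.

240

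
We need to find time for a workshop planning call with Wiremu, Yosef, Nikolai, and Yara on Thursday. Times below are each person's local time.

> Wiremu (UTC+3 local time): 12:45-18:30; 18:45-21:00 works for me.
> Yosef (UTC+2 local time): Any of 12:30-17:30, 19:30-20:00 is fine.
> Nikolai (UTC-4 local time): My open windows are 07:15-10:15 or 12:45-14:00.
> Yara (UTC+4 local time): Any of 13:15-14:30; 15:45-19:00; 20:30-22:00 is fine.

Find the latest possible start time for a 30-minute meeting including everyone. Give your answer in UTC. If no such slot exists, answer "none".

17:30

Wiremu in UTC: 09:45-15:30, 15:45-18:00 (subtract 3h to convert from UTC+3).
Yosef in UTC: 10:30-15:30, 17:30-18:00 (subtract 2h to convert from UTC+2).
Nikolai in UTC: 11:15-14:15, 16:45-18:00 (add 4h to convert from UTC-4).
Yara in UTC: 09:15-10:30, 11:45-15:00, 16:30-18:00 (subtract 4h to convert from UTC+4).
Wiremu ∩ Yosef: 10:30-15:30, 17:30-18:00.
Wiremu ∩ Yosef ∩ Nikolai: 11:15-14:15, 17:30-18:00.
Wiremu ∩ Yosef ∩ Nikolai ∩ Yara: 11:45-14:15, 17:30-18:00.
So the common availability across everyone is 11:45-14:15, 17:30-18:00.
The last common window of at least 30 minutes is 17:30-18:00; a 30-minute meeting can start as late as 17:30 and still end by 18:00.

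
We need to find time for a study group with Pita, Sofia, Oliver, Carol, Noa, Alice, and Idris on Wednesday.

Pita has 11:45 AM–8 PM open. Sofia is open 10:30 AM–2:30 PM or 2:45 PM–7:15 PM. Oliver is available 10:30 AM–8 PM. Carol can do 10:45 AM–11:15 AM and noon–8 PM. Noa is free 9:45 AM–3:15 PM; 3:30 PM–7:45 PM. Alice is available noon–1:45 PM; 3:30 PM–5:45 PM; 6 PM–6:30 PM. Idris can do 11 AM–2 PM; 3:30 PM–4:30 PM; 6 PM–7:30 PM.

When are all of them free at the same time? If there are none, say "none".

12:00-13:45, 15:30-16:30, 18:00-18:30

Pita ∩ Sofia: 11:45-14:30, 14:45-19:15.
Pita ∩ Sofia ∩ Oliver: 11:45-14:30, 14:45-19:15.
Pita ∩ Sofia ∩ Oliver ∩ Carol: 12:00-14:30, 14:45-19:15.
Pita ∩ Sofia ∩ Oliver ∩ Carol ∩ Noa: 12:00-14:30, 14:45-15:15, 15:30-19:15.
Pita ∩ Sofia ∩ Oliver ∩ Carol ∩ Noa ∩ Alice: 12:00-13:45, 15:30-17:45, 18:00-18:30.
Pita ∩ Sofia ∩ Oliver ∩ Carol ∩ Noa ∩ Alice ∩ Idris: 12:00-13:45, 15:30-16:30, 18:00-18:30.
Those are the intersection windows.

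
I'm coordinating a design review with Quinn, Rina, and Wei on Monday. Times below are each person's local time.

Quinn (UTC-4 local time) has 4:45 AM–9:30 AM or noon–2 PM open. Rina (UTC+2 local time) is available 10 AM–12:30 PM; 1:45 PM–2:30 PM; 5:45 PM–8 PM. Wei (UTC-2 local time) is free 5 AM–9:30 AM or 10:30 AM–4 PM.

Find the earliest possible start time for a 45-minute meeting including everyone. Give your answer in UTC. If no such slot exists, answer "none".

Quinn in UTC: 08:45-13:30, 16:00-18:00 (add 4h to convert from UTC-4).
Rina in UTC: 08:00-10:30, 11:45-12:30, 15:45-18:00 (subtract 2h to convert from UTC+2).
Wei in UTC: 07:00-11:30, 12:30-18:00 (add 2h to convert from UTC-2).
Quinn ∩ Rina: 08:45-10:30, 11:45-12:30, 16:00-18:00.
Quinn ∩ Rina ∩ Wei: 08:45-10:30, 16:00-18:00.
The first common window of at least 45 minutes is 08:45-10:30, so the earliest start is 08:45.

08:45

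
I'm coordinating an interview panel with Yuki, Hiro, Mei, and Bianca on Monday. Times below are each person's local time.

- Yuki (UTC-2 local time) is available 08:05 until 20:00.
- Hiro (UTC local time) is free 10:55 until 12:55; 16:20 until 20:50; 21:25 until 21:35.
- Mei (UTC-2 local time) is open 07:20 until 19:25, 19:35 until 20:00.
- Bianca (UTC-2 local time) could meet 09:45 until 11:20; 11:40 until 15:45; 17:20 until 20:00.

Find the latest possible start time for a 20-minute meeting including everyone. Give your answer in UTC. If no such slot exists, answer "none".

Yuki in UTC: 10:05-22:00 (add 2h to convert from UTC-2).
Hiro in UTC: 10:55-12:55, 16:20-20:50, 21:25-21:35.
Mei in UTC: 09:20-21:25, 21:35-22:00 (add 2h to convert from UTC-2).
Bianca in UTC: 11:45-13:20, 13:40-17:45, 19:20-22:00 (add 2h to convert from UTC-2).
Yuki ∩ Hiro: 10:55-12:55, 16:20-20:50, 21:25-21:35.
Yuki ∩ Hiro ∩ Mei: 10:55-12:55, 16:20-20:50.
Yuki ∩ Hiro ∩ Mei ∩ Bianca: 11:45-12:55, 16:20-17:45, 19:20-20:50.
So the common availability across everyone is 11:45-12:55, 16:20-17:45, 19:20-20:50.
The last common window of at least 20 minutes is 19:20-20:50; a 20-minute meeting can start as late as 20:30 and still end by 20:50.

20:30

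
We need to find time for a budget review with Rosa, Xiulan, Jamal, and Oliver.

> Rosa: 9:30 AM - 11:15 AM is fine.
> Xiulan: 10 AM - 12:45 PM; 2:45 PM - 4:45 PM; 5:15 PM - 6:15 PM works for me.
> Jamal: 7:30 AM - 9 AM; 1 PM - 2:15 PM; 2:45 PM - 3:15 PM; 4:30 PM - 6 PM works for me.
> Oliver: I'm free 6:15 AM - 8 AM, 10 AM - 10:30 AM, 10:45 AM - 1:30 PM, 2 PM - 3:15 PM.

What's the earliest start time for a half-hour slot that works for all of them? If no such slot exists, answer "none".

none

Rosa ∩ Xiulan: 10:00-11:15.
Rosa ∩ Xiulan ∩ Jamal: ∅.
Rosa ∩ Xiulan ∩ Jamal ∩ Oliver: ∅.
There is no time when everyone is free.
No common window is at least 30 minutes long.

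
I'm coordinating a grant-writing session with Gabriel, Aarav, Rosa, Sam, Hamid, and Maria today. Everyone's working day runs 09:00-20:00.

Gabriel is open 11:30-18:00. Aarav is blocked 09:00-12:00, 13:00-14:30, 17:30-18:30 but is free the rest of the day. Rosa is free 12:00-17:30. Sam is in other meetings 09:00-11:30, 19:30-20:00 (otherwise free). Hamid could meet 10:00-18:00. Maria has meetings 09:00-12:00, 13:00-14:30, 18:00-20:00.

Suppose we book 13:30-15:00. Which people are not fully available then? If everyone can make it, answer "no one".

Aarav, Maria

Gabriel free: 11:30-18:00.
Aarav free: 12:00-13:00, 14:30-17:30, 18:30-20:00 (invert busy blocks within the working day).
Rosa free: 12:00-17:30.
Sam free: 11:30-19:30 (invert busy blocks within the working day).
Hamid free: 10:00-18:00.
Maria free: 12:00-13:00, 14:30-18:00 (invert busy blocks within the working day).
Gabriel: free for 13:30-15:00. Aarav: not fully free for 13:30-15:00. Rosa: free for 13:30-15:00. Sam: free for 13:30-15:00. Hamid: free for 13:30-15:00. Maria: not fully free for 13:30-15:00.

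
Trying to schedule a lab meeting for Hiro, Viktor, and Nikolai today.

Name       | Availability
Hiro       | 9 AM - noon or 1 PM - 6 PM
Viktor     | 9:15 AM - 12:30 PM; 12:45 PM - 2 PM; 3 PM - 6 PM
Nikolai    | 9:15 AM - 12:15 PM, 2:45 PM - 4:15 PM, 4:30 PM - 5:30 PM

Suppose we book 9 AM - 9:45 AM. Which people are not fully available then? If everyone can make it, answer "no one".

Nikolai, Viktor

Hiro: free for 09:00-09:45. Viktor: not fully free for 09:00-09:45. Nikolai: not fully free for 09:00-09:45.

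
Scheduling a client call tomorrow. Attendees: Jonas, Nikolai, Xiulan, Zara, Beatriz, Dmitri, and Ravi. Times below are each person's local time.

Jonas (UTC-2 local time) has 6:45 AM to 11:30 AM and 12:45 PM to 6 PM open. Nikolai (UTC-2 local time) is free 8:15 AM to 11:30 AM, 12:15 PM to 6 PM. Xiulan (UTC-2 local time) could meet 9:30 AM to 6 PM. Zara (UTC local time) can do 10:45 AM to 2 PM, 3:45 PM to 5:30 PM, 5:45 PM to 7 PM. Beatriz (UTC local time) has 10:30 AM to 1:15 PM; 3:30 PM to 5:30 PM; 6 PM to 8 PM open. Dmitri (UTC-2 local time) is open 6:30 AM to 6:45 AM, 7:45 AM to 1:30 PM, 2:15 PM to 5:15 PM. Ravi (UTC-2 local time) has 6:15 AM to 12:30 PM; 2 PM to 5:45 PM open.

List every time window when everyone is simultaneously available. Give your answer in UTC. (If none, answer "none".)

Jonas in UTC: 08:45-13:30, 14:45-20:00 (add 2h to convert from UTC-2).
Nikolai in UTC: 10:15-13:30, 14:15-20:00 (add 2h to convert from UTC-2).
Xiulan in UTC: 11:30-20:00 (add 2h to convert from UTC-2).
Zara in UTC: 10:45-14:00, 15:45-17:30, 17:45-19:00.
Beatriz in UTC: 10:30-13:15, 15:30-17:30, 18:00-20:00.
Dmitri in UTC: 08:30-08:45, 09:45-15:30, 16:15-19:15 (add 2h to convert from UTC-2).
Ravi in UTC: 08:15-14:30, 16:00-19:45 (add 2h to convert from UTC-2).
Jonas ∩ Nikolai: 10:15-13:30, 14:45-20:00.
Jonas ∩ Nikolai ∩ Xiulan: 11:30-13:30, 14:45-20:00.
Jonas ∩ Nikolai ∩ Xiulan ∩ Zara: 11:30-13:30, 15:45-17:30, 17:45-19:00.
Jonas ∩ Nikolai ∩ Xiulan ∩ Zara ∩ Beatriz: 11:30-13:15, 15:45-17:30, 18:00-19:00.
Jonas ∩ Nikolai ∩ Xiulan ∩ Zara ∩ Beatriz ∩ Dmitri: 11:30-13:15, 16:15-17:30, 18:00-19:00.
Jonas ∩ Nikolai ∩ Xiulan ∩ Zara ∩ Beatriz ∩ Dmitri ∩ Ravi: 11:30-13:15, 16:15-17:30, 18:00-19:00.

11:30-13:15, 16:15-17:30, 18:00-19:00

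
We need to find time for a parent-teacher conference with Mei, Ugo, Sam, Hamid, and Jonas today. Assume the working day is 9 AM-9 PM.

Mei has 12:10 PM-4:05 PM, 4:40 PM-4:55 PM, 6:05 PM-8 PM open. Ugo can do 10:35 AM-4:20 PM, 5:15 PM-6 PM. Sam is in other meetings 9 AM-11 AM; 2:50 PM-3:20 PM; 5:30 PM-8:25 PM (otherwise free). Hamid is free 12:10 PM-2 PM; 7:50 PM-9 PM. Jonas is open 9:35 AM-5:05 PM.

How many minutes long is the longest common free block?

Mei free: 12:10-16:05, 16:40-16:55, 18:05-20:00.
Ugo free: 10:35-16:20, 17:15-18:00.
Sam free: 11:00-14:50, 15:20-17:30, 20:25-21:00 (invert busy blocks within the working day).
Hamid free: 12:10-14:00, 19:50-21:00.
Jonas free: 09:35-17:05.
Mei ∩ Ugo: 12:10-16:05.
Mei ∩ Ugo ∩ Sam: 12:10-14:50, 15:20-16:05.
Mei ∩ Ugo ∩ Sam ∩ Hamid: 12:10-14:00.
Mei ∩ Ugo ∩ Sam ∩ Hamid ∩ Jonas: 12:10-14:00.
So the common availability across everyone is 12:10-14:00.
The longest is 12:10-14:00 at 110 minutes.

110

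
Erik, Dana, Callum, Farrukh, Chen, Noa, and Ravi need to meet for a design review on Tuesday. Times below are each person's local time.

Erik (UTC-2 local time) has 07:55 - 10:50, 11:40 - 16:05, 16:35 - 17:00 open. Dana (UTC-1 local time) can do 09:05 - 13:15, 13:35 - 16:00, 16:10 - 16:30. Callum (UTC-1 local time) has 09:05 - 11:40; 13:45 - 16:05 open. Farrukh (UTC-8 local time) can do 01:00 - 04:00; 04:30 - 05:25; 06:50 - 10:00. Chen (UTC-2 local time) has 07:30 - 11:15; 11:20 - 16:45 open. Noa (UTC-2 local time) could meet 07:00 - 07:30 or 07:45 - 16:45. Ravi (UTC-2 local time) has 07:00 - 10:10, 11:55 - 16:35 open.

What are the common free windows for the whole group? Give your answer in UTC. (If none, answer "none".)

10:05-12:00, 14:50-17:00

Erik in UTC: 09:55-12:50, 13:40-18:05, 18:35-19:00 (add 2h to convert from UTC-2).
Dana in UTC: 10:05-14:15, 14:35-17:00, 17:10-17:30 (add 1h to convert from UTC-1).
Callum in UTC: 10:05-12:40, 14:45-17:05 (add 1h to convert from UTC-1).
Farrukh in UTC: 09:00-12:00, 12:30-13:25, 14:50-18:00 (add 8h to convert from UTC-8).
Chen in UTC: 09:30-13:15, 13:20-18:45 (add 2h to convert from UTC-2).
Noa in UTC: 09:00-09:30, 09:45-18:45 (add 2h to convert from UTC-2).
Ravi in UTC: 09:00-12:10, 13:55-18:35 (add 2h to convert from UTC-2).
Erik ∩ Dana: 10:05-12:50, 13:40-14:15, 14:35-17:00, 17:10-17:30.
Erik ∩ Dana ∩ Callum: 10:05-12:40, 14:45-17:00.
Erik ∩ Dana ∩ Callum ∩ Farrukh: 10:05-12:00, 12:30-12:40, 14:50-17:00.
Erik ∩ Dana ∩ Callum ∩ Farrukh ∩ Chen: 10:05-12:00, 12:30-12:40, 14:50-17:00.
Erik ∩ Dana ∩ Callum ∩ Farrukh ∩ Chen ∩ Noa: 10:05-12:00, 12:30-12:40, 14:50-17:00.
Erik ∩ Dana ∩ Callum ∩ Farrukh ∩ Chen ∩ Noa ∩ Ravi: 10:05-12:00, 14:50-17:00.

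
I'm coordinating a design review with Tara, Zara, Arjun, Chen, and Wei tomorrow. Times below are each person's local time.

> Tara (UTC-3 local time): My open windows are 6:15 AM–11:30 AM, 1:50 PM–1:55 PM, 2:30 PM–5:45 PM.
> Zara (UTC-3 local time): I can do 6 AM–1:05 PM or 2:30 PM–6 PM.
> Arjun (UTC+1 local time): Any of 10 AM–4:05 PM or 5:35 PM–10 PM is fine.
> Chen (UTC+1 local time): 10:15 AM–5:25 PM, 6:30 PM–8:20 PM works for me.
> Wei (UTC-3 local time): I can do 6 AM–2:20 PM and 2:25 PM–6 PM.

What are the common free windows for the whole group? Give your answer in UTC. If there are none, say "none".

Tara in UTC: 09:15-14:30, 16:50-16:55, 17:30-20:45 (add 3h to convert from UTC-3).
Zara in UTC: 09:00-16:05, 17:30-21:00 (add 3h to convert from UTC-3).
Arjun in UTC: 09:00-15:05, 16:35-21:00 (subtract 1h to convert from UTC+1).
Chen in UTC: 09:15-16:25, 17:30-19:20 (subtract 1h to convert from UTC+1).
Wei in UTC: 09:00-17:20, 17:25-21:00 (add 3h to convert from UTC-3).
Tara ∩ Zara: 09:15-14:30, 17:30-20:45.
Tara ∩ Zara ∩ Arjun: 09:15-14:30, 17:30-20:45.
Tara ∩ Zara ∩ Arjun ∩ Chen: 09:15-14:30, 17:30-19:20.
Tara ∩ Zara ∩ Arjun ∩ Chen ∩ Wei: 09:15-14:30, 17:30-19:20.
Those are the intersection windows.

09:15-14:30, 17:30-19:20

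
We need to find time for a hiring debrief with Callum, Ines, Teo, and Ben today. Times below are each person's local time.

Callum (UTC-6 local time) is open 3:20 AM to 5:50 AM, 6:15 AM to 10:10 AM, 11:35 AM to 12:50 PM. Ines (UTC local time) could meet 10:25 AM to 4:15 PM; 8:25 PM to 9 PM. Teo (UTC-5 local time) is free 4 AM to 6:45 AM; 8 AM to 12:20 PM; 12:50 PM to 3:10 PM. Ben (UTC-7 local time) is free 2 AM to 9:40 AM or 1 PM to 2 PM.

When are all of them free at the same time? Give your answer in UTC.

10:25-11:45, 13:00-16:10

Callum in UTC: 09:20-11:50, 12:15-16:10, 17:35-18:50 (add 6h to convert from UTC-6).
Ines in UTC: 10:25-16:15, 20:25-21:00.
Teo in UTC: 09:00-11:45, 13:00-17:20, 17:50-20:10 (add 5h to convert from UTC-5).
Ben in UTC: 09:00-16:40, 20:00-21:00 (add 7h to convert from UTC-7).
Callum ∩ Ines: 10:25-11:50, 12:15-16:10.
Callum ∩ Ines ∩ Teo: 10:25-11:45, 13:00-16:10.
Callum ∩ Ines ∩ Teo ∩ Ben: 10:25-11:45, 13:00-16:10.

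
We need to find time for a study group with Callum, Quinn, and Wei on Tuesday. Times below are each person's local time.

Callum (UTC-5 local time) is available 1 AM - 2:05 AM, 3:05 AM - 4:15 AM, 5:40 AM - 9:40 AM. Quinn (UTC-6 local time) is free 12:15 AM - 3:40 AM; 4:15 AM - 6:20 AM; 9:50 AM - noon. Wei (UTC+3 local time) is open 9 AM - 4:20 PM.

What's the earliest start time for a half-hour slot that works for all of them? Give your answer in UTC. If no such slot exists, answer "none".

Callum in UTC: 06:00-07:05, 08:05-09:15, 10:40-14:40 (add 5h to convert from UTC-5).
Quinn in UTC: 06:15-09:40, 10:15-12:20, 15:50-18:00 (add 6h to convert from UTC-6).
Wei in UTC: 06:00-13:20 (subtract 3h to convert from UTC+3).
Callum ∩ Quinn: 06:15-07:05, 08:05-09:15, 10:40-12:20.
Callum ∩ Quinn ∩ Wei: 06:15-07:05, 08:05-09:15, 10:40-12:20.
The first common window of at least 30 minutes is 06:15-07:05, so the earliest start is 06:15.

06:15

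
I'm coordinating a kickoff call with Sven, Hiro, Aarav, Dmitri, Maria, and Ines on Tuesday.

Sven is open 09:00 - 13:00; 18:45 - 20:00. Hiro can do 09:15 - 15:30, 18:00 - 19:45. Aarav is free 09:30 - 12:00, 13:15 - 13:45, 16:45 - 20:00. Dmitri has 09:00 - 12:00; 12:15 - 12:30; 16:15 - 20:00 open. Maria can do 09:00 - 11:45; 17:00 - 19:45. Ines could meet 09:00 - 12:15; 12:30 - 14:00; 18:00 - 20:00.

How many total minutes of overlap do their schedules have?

Sven ∩ Hiro: 09:15-13:00, 18:45-19:45.
Sven ∩ Hiro ∩ Aarav: 09:30-12:00, 18:45-19:45.
Sven ∩ Hiro ∩ Aarav ∩ Dmitri: 09:30-12:00, 18:45-19:45.
Sven ∩ Hiro ∩ Aarav ∩ Dmitri ∩ Maria: 09:30-11:45, 18:45-19:45.
Sven ∩ Hiro ∩ Aarav ∩ Dmitri ∩ Maria ∩ Ines: 09:30-11:45, 18:45-19:45.
So the common availability across everyone is 09:30-11:45, 18:45-19:45.
Summing the common windows: 135 + 60 = 195 minutes.

195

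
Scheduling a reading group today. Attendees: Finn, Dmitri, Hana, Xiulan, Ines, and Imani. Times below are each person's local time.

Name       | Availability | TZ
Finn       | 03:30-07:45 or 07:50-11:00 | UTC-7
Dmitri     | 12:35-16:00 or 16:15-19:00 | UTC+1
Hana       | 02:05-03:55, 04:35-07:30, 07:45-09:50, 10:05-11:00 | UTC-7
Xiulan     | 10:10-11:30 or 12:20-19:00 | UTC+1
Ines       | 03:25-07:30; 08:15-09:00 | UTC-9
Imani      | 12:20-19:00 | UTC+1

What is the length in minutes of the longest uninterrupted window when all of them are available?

125

Finn in UTC: 10:30-14:45, 14:50-18:00 (add 7h to convert from UTC-7).
Dmitri in UTC: 11:35-15:00, 15:15-18:00 (subtract 1h to convert from UTC+1).
Hana in UTC: 09:05-10:55, 11:35-14:30, 14:45-16:50, 17:05-18:00 (add 7h to convert from UTC-7).
Xiulan in UTC: 09:10-10:30, 11:20-18:00 (subtract 1h to convert from UTC+1).
Ines in UTC: 12:25-16:30, 17:15-18:00 (add 9h to convert from UTC-9).
Imani in UTC: 11:20-18:00 (subtract 1h to convert from UTC+1).
Finn ∩ Dmitri: 11:35-14:45, 14:50-15:00, 15:15-18:00.
Finn ∩ Dmitri ∩ Hana: 11:35-14:30, 14:50-15:00, 15:15-16:50, 17:05-18:00.
Finn ∩ Dmitri ∩ Hana ∩ Xiulan: 11:35-14:30, 14:50-15:00, 15:15-16:50, 17:05-18:00.
Finn ∩ Dmitri ∩ Hana ∩ Xiulan ∩ Ines: 12:25-14:30, 14:50-15:00, 15:15-16:30, 17:15-18:00.
Finn ∩ Dmitri ∩ Hana ∩ Xiulan ∩ Ines ∩ Imani: 12:25-14:30, 14:50-15:00, 15:15-16:30, 17:15-18:00.
Those are the intersection windows.
The longest is 12:25-14:30 at 125 minutes.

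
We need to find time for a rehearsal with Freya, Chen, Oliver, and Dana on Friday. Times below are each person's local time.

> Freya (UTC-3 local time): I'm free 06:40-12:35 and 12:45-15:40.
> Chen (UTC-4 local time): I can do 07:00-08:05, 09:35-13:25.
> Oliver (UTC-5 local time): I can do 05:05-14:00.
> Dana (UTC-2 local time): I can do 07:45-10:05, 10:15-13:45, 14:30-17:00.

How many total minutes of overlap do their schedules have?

Freya in UTC: 09:40-15:35, 15:45-18:40 (add 3h to convert from UTC-3).
Chen in UTC: 11:00-12:05, 13:35-17:25 (add 4h to convert from UTC-4).
Oliver in UTC: 10:05-19:00 (add 5h to convert from UTC-5).
Dana in UTC: 09:45-12:05, 12:15-15:45, 16:30-19:00 (add 2h to convert from UTC-2).
Freya ∩ Chen: 11:00-12:05, 13:35-15:35, 15:45-17:25.
Freya ∩ Chen ∩ Oliver: 11:00-12:05, 13:35-15:35, 15:45-17:25.
Freya ∩ Chen ∩ Oliver ∩ Dana: 11:00-12:05, 13:35-15:35, 16:30-17:25.
Summing the common windows: 65 + 120 + 55 = 240 minutes.

240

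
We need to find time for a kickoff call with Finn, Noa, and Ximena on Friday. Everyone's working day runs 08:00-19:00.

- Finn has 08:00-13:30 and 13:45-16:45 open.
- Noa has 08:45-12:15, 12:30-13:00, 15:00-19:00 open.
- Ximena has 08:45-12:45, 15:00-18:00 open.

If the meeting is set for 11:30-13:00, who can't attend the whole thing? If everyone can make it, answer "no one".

Finn: free for 11:30-13:00. Noa: not fully free for 11:30-13:00. Ximena: not fully free for 11:30-13:00.

Noa, Ximena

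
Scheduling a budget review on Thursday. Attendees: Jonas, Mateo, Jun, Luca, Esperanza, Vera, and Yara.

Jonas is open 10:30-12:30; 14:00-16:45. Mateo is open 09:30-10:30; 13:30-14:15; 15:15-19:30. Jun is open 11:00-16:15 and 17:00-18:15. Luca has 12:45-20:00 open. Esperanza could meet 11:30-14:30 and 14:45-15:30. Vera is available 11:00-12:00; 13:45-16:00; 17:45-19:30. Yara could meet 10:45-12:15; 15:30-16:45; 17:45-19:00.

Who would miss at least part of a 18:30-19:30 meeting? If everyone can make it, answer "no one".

Esperanza, Jonas, Jun, Yara

Jonas: not fully free for 18:30-19:30. Mateo: free for 18:30-19:30. Jun: not fully free for 18:30-19:30. Luca: free for 18:30-19:30. Esperanza: not fully free for 18:30-19:30. Vera: free for 18:30-19:30. Yara: not fully free for 18:30-19:30.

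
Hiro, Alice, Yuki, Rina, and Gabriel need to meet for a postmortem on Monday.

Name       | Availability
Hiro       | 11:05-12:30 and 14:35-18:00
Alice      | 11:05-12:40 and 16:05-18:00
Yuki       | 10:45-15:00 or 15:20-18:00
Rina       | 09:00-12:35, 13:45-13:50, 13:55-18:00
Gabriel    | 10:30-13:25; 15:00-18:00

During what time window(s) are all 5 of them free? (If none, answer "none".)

Hiro ∩ Alice: 11:05-12:30, 16:05-18:00.
Hiro ∩ Alice ∩ Yuki: 11:05-12:30, 16:05-18:00.
Hiro ∩ Alice ∩ Yuki ∩ Rina: 11:05-12:30, 16:05-18:00.
Hiro ∩ Alice ∩ Yuki ∩ Rina ∩ Gabriel: 11:05-12:30, 16:05-18:00.

11:05-12:30, 16:05-18:00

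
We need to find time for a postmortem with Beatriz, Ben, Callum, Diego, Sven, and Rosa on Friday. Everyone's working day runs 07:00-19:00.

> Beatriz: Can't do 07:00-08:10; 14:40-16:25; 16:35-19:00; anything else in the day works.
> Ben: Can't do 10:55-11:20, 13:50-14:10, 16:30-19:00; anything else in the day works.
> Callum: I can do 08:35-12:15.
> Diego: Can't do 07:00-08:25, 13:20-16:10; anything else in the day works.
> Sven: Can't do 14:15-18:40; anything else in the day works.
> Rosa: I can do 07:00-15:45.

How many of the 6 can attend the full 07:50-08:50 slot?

Beatriz free: 08:10-14:40, 16:25-16:35 (invert busy blocks within the working day).
Ben free: 07:00-10:55, 11:20-13:50, 14:10-16:30 (invert busy blocks within the working day).
Callum free: 08:35-12:15.
Diego free: 08:25-13:20, 16:10-19:00 (invert busy blocks within the working day).
Sven free: 07:00-14:15, 18:40-19:00 (invert busy blocks within the working day).
Rosa free: 07:00-15:45.
Ben, Sven, and Rosa can make the full 07:50-08:50 slot — that's 3.

3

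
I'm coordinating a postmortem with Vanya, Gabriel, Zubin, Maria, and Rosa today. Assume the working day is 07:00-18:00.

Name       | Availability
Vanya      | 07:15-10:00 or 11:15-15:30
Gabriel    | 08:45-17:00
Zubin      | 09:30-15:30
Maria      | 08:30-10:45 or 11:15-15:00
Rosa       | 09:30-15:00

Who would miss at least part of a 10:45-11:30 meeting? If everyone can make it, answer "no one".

Vanya: not fully free for 10:45-11:30. Gabriel: free for 10:45-11:30. Zubin: free for 10:45-11:30. Maria: not fully free for 10:45-11:30. Rosa: free for 10:45-11:30.

Maria, Vanya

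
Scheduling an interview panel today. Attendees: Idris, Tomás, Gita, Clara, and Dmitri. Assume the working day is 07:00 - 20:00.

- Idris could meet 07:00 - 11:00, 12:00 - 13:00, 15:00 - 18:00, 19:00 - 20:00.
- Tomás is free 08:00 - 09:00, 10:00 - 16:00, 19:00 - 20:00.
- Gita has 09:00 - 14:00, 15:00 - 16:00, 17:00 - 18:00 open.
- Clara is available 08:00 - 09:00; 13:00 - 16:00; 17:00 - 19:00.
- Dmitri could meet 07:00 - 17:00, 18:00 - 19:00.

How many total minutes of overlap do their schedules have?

60

Idris ∩ Tomás: 08:00-09:00, 10:00-11:00, 12:00-13:00, 15:00-16:00, 19:00-20:00.
Idris ∩ Tomás ∩ Gita: 10:00-11:00, 12:00-13:00, 15:00-16:00.
Idris ∩ Tomás ∩ Gita ∩ Clara: 15:00-16:00.
Idris ∩ Tomás ∩ Gita ∩ Clara ∩ Dmitri: 15:00-16:00.
That's a single block of 60 minutes.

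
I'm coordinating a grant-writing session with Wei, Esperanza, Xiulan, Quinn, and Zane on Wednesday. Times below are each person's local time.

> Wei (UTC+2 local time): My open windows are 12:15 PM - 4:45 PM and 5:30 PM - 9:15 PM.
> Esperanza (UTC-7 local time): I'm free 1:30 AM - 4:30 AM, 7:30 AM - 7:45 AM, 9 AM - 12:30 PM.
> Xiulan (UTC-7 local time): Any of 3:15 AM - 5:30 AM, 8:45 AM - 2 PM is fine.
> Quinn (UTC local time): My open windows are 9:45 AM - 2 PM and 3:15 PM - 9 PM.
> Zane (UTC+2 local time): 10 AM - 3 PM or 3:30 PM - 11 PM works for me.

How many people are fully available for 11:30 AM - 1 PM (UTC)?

Wei in UTC: 10:15-14:45, 15:30-19:15 (subtract 2h to convert from UTC+2).
Esperanza in UTC: 08:30-11:30, 14:30-14:45, 16:00-19:30 (add 7h to convert from UTC-7).
Xiulan in UTC: 10:15-12:30, 15:45-21:00 (add 7h to convert from UTC-7).
Quinn in UTC: 09:45-14:00, 15:15-21:00.
Zane in UTC: 08:00-13:00, 13:30-21:00 (subtract 2h to convert from UTC+2).
Wei, Quinn, and Zane can make the full 11:30-13:00 slot — that's 3.

3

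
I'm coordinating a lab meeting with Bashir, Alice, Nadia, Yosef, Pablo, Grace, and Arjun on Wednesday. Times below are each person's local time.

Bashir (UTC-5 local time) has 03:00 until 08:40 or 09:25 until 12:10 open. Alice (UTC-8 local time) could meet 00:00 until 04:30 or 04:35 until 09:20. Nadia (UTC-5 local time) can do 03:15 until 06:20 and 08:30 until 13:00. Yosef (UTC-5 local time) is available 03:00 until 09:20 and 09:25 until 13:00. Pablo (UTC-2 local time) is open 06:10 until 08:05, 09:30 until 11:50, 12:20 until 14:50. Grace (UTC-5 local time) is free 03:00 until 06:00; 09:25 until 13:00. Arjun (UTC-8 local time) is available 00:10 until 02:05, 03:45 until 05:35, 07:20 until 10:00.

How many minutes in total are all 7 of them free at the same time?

200

Bashir in UTC: 08:00-13:40, 14:25-17:10 (add 5h to convert from UTC-5).
Alice in UTC: 08:00-12:30, 12:35-17:20 (add 8h to convert from UTC-8).
Nadia in UTC: 08:15-11:20, 13:30-18:00 (add 5h to convert from UTC-5).
Yosef in UTC: 08:00-14:20, 14:25-18:00 (add 5h to convert from UTC-5).
Pablo in UTC: 08:10-10:05, 11:30-13:50, 14:20-16:50 (add 2h to convert from UTC-2).
Grace in UTC: 08:00-11:00, 14:25-18:00 (add 5h to convert from UTC-5).
Arjun in UTC: 08:10-10:05, 11:45-13:35, 15:20-18:00 (add 8h to convert from UTC-8).
Bashir ∩ Alice: 08:00-12:30, 12:35-13:40, 14:25-17:10.
Bashir ∩ Alice ∩ Nadia: 08:15-11:20, 13:30-13:40, 14:25-17:10.
Bashir ∩ Alice ∩ Nadia ∩ Yosef: 08:15-11:20, 13:30-13:40, 14:25-17:10.
Bashir ∩ Alice ∩ Nadia ∩ Yosef ∩ Pablo: 08:15-10:05, 13:30-13:40, 14:25-16:50.
Bashir ∩ Alice ∩ Nadia ∩ Yosef ∩ Pablo ∩ Grace: 08:15-10:05, 14:25-16:50.
Bashir ∩ Alice ∩ Nadia ∩ Yosef ∩ Pablo ∩ Grace ∩ Arjun: 08:15-10:05, 15:20-16:50.
Summing the common windows: 110 + 90 = 200 minutes.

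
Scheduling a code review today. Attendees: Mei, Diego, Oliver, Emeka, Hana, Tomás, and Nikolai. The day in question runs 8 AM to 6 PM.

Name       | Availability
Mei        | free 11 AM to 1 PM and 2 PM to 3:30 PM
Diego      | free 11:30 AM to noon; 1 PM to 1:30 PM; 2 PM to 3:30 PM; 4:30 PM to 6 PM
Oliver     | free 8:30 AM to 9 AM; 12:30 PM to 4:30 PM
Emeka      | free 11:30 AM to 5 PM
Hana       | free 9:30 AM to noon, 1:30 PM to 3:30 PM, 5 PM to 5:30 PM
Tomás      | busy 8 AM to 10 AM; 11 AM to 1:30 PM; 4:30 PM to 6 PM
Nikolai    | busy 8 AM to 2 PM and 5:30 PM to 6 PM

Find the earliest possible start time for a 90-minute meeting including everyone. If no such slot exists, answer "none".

14:00

Mei free: 11:00-13:00, 14:00-15:30.
Diego free: 11:30-12:00, 13:00-13:30, 14:00-15:30, 16:30-18:00.
Oliver free: 08:30-09:00, 12:30-16:30.
Emeka free: 11:30-17:00.
Hana free: 09:30-12:00, 13:30-15:30, 17:00-17:30.
Tomás free: 10:00-11:00, 13:30-16:30 (invert busy blocks within the working day).
Nikolai free: 14:00-17:30 (invert busy blocks within the working day).
Mei ∩ Diego: 11:30-12:00, 14:00-15:30.
Mei ∩ Diego ∩ Oliver: 14:00-15:30.
Mei ∩ Diego ∩ Oliver ∩ Emeka: 14:00-15:30.
Mei ∩ Diego ∩ Oliver ∩ Emeka ∩ Hana: 14:00-15:30.
Mei ∩ Diego ∩ Oliver ∩ Emeka ∩ Hana ∩ Tomás: 14:00-15:30.
Mei ∩ Diego ∩ Oliver ∩ Emeka ∩ Hana ∩ Tomás ∩ Nikolai: 14:00-15:30.
The first common window of at least 90 minutes is 14:00-15:30, so the earliest start is 14:00.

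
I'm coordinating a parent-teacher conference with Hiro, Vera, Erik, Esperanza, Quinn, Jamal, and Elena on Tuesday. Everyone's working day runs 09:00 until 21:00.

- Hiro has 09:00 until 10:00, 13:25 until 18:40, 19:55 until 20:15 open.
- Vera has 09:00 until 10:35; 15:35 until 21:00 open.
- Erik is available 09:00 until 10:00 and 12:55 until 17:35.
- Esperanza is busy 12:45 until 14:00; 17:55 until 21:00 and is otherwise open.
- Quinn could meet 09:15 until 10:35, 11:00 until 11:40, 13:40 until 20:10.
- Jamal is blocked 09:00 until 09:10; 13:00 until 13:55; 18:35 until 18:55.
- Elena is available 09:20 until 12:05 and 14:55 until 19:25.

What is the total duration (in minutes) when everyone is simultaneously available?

Hiro free: 09:00-10:00, 13:25-18:40, 19:55-20:15.
Vera free: 09:00-10:35, 15:35-21:00.
Erik free: 09:00-10:00, 12:55-17:35.
Esperanza free: 09:00-12:45, 14:00-17:55 (invert busy blocks within the working day).
Quinn free: 09:15-10:35, 11:00-11:40, 13:40-20:10.
Jamal free: 09:10-13:00, 13:55-18:35, 18:55-21:00 (invert busy blocks within the working day).
Elena free: 09:20-12:05, 14:55-19:25.
Hiro ∩ Vera: 09:00-10:00, 15:35-18:40, 19:55-20:15.
Hiro ∩ Vera ∩ Erik: 09:00-10:00, 15:35-17:35.
Hiro ∩ Vera ∩ Erik ∩ Esperanza: 09:00-10:00, 15:35-17:35.
Hiro ∩ Vera ∩ Erik ∩ Esperanza ∩ Quinn: 09:15-10:00, 15:35-17:35.
Hiro ∩ Vera ∩ Erik ∩ Esperanza ∩ Quinn ∩ Jamal: 09:15-10:00, 15:35-17:35.
Hiro ∩ Vera ∩ Erik ∩ Esperanza ∩ Quinn ∩ Jamal ∩ Elena: 09:20-10:00, 15:35-17:35.
Summing the common windows: 40 + 120 = 160 minutes.

160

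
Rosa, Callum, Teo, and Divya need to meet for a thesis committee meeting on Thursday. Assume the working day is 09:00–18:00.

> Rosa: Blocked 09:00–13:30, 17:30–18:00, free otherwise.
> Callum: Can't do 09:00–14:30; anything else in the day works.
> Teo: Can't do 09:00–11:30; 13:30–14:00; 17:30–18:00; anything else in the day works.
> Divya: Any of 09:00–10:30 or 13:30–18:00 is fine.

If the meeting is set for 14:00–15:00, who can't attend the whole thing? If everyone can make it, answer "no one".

Rosa free: 13:30-17:30 (invert busy blocks within the working day).
Callum free: 14:30-18:00 (invert busy blocks within the working day).
Teo free: 11:30-13:30, 14:00-17:30 (invert busy blocks within the working day).
Divya free: 09:00-10:30, 13:30-18:00.
Rosa: free for 14:00-15:00. Callum: not fully free for 14:00-15:00. Teo: free for 14:00-15:00. Divya: free for 14:00-15:00.

Callum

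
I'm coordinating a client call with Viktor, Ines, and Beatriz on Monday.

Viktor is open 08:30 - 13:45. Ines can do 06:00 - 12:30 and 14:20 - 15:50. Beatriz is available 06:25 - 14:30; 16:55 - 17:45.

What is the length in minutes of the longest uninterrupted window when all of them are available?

Viktor ∩ Ines: 08:30-12:30.
Viktor ∩ Ines ∩ Beatriz: 08:30-12:30.
Those are the intersection windows.
The longest is 08:30-12:30 at 240 minutes.

240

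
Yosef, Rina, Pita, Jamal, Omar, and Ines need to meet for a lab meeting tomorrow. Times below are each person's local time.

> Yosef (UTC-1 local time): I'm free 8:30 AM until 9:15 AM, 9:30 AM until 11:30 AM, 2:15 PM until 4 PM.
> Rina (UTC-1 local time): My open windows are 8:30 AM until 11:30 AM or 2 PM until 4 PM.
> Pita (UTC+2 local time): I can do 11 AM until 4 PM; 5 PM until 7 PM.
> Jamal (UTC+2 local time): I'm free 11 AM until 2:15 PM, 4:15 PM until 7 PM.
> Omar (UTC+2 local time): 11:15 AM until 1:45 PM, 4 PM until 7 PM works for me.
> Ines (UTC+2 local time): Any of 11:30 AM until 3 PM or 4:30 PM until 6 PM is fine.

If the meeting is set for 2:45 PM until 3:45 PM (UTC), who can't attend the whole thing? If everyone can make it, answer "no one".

Pita, Rina, Yosef

Yosef in UTC: 09:30-10:15, 10:30-12:30, 15:15-17:00 (add 1h to convert from UTC-1).
Rina in UTC: 09:30-12:30, 15:00-17:00 (add 1h to convert from UTC-1).
Pita in UTC: 09:00-14:00, 15:00-17:00 (subtract 2h to convert from UTC+2).
Jamal in UTC: 09:00-12:15, 14:15-17:00 (subtract 2h to convert from UTC+2).
Omar in UTC: 09:15-11:45, 14:00-17:00 (subtract 2h to convert from UTC+2).
Ines in UTC: 09:30-13:00, 14:30-16:00 (subtract 2h to convert from UTC+2).
Yosef: not fully free for 14:45-15:45. Rina: not fully free for 14:45-15:45. Pita: not fully free for 14:45-15:45. Jamal: free for 14:45-15:45. Omar: free for 14:45-15:45. Ines: free for 14:45-15:45.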